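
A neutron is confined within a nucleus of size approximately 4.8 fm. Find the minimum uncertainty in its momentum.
1.099 × 10^-20 kg·m/s

Using the Heisenberg uncertainty principle:
ΔxΔp ≥ ℏ/2

With Δx ≈ L = 4.800e-15 m (the confinement size):
Δp_min = ℏ/(2Δx)
Δp_min = (1.055e-34 J·s) / (2 × 4.800e-15 m)
Δp_min = 1.099e-20 kg·m/s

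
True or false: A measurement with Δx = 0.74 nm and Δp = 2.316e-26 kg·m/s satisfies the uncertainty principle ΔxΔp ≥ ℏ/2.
No, it violates the uncertainty principle (impossible measurement).

Calculate the product ΔxΔp:
ΔxΔp = (7.400e-10 m) × (2.316e-26 kg·m/s)
ΔxΔp = 1.714e-35 J·s

Compare to the minimum allowed value ℏ/2:
ℏ/2 = 5.273e-35 J·s

Since ΔxΔp = 1.714e-35 J·s < 5.273e-35 J·s = ℏ/2,
the measurement violates the uncertainty principle.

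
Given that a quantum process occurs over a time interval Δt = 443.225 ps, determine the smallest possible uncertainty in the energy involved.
742.526 neV

Using the energy-time uncertainty principle:
ΔEΔt ≥ ℏ/2

The minimum uncertainty in energy is:
ΔE_min = ℏ/(2Δt)
ΔE_min = (1.055e-34 J·s) / (2 × 4.432e-10 s)
ΔE_min = 1.190e-25 J = 742.526 neV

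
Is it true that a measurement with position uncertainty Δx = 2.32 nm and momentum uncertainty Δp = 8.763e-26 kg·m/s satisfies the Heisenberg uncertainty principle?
Yes, it satisfies the uncertainty principle.

Calculate the product ΔxΔp:
ΔxΔp = (2.320e-09 m) × (8.763e-26 kg·m/s)
ΔxΔp = 2.033e-34 J·s

Compare to the minimum allowed value ℏ/2:
ℏ/2 = 5.273e-35 J·s

Since ΔxΔp = 2.033e-34 J·s ≥ 5.273e-35 J·s = ℏ/2,
the measurement satisfies the uncertainty principle.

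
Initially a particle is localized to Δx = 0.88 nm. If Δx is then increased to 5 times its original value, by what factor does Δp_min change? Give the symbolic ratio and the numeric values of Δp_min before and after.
Original Δp_min = 5.992 × 10^-26 kg·m/s; new Δp'_min = 1.198 × 10^-26 kg·m/s; ratio Δp'_min/Δp_min = 1/5.

From the uncertainty principle ΔxΔp ≥ ℏ/2, the minimum momentum uncertainty is Δp_min = ℏ/(2Δx).

Original (Δx = 0.88 nm = 8.800e-10 m):
Δp_min = (1.055e-34 J·s)/(2 × 8.800e-10 m) = 5.992e-26 kg·m/s

When Δx → 5Δx:
Δp'_min = ℏ/(2 × 5Δx) = (1/5) × ℏ/(2Δx) = (1/5) × Δp_min
Δp'_min = 1/5 × 5.992e-26 kg·m/s = 1.198e-26 kg·m/s

Since Δp_min ∝ 1/Δx, when Δx is increased to 5 times its original value, Δp_min decreases to 1/5 of its original value.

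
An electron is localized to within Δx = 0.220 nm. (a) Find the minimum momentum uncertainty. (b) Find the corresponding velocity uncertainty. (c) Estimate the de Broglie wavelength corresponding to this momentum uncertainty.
(a) Δp_min = 2.397 × 10^-25 kg·m/s
(b) Δv_min = 263.108 km/s
(c) λ_dB = 2.765 nm

Step-by-step:

(a) From the uncertainty principle:
Δp_min = ℏ/(2Δx) = (1.055e-34 J·s)/(2 × 2.200e-10 m) = 2.397e-25 kg·m/s

(b) The velocity uncertainty:
Δv = Δp/m = (2.397e-25 kg·m/s)/(9.109e-31 kg) = 2.631e+05 m/s = 263.108 km/s

(c) The de Broglie wavelength for this momentum:
λ = h/p = (6.626e-34 J·s)/(2.397e-25 kg·m/s) = 2.765e-09 m = 2.765 nm

Note: The de Broglie wavelength is comparable to the localization size, as expected from wave-particle duality.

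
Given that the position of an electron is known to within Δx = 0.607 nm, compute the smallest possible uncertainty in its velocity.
95.360 km/s

Using the Heisenberg uncertainty principle and Δp = mΔv:
ΔxΔp ≥ ℏ/2
Δx(mΔv) ≥ ℏ/2

The minimum uncertainty in velocity is:
Δv_min = ℏ/(2mΔx)
Δv_min = (1.055e-34 J·s) / (2 × 9.109e-31 kg × 6.070e-10 m)
Δv_min = 9.536e+04 m/s = 95.360 km/s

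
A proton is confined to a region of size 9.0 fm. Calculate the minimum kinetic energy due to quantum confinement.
64.043 keV

Using the uncertainty principle:

1. Position uncertainty: Δx ≈ 9.000e-15 m
2. Minimum momentum uncertainty: Δp = ℏ/(2Δx) = 5.859e-21 kg·m/s
3. Minimum kinetic energy:
   KE = (Δp)²/(2m) = (5.859e-21)²/(2 × 1.673e-27 kg)
   KE = 1.026e-14 J = 64.043 keV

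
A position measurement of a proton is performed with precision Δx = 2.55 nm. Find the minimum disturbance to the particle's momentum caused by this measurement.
2.068 × 10^-26 kg·m/s

The uncertainty principle implies that measuring position disturbs momentum:
ΔxΔp ≥ ℏ/2

When we measure position with precision Δx, we necessarily introduce a momentum uncertainty:
Δp ≥ ℏ/(2Δx)
Δp_min = (1.055e-34 J·s) / (2 × 2.550e-09 m)
Δp_min = 2.068e-26 kg·m/s

The more precisely we measure position, the greater the momentum disturbance.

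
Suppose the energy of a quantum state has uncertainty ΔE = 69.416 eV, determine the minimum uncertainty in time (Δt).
4.741 as

Using the energy-time uncertainty principle:
ΔEΔt ≥ ℏ/2

The minimum uncertainty in time is:
Δt_min = ℏ/(2ΔE)
Δt_min = (1.055e-34 J·s) / (2 × 1.112e-17 J)
Δt_min = 4.741e-18 s = 4.741 as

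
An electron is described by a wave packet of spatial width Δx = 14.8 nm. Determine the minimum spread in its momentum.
3.563 × 10^-27 kg·m/s

For a wave packet, the spatial width Δx and momentum spread Δp are related by the uncertainty principle:
ΔxΔp ≥ ℏ/2

The minimum momentum spread is:
Δp_min = ℏ/(2Δx)
Δp_min = (1.055e-34 J·s) / (2 × 1.480e-08 m)
Δp_min = 3.563e-27 kg·m/s

A wave packet cannot have both a well-defined position and well-defined momentum.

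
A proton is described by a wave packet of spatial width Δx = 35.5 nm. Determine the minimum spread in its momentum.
1.485 × 10^-27 kg·m/s

For a wave packet, the spatial width Δx and momentum spread Δp are related by the uncertainty principle:
ΔxΔp ≥ ℏ/2

The minimum momentum spread is:
Δp_min = ℏ/(2Δx)
Δp_min = (1.055e-34 J·s) / (2 × 3.550e-08 m)
Δp_min = 1.485e-27 kg·m/s

A wave packet cannot have both a well-defined position and well-defined momentum.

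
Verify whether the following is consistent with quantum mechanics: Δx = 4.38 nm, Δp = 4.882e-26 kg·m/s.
Yes, it satisfies the uncertainty principle.

Calculate the product ΔxΔp:
ΔxΔp = (4.380e-09 m) × (4.882e-26 kg·m/s)
ΔxΔp = 2.138e-34 J·s

Compare to the minimum allowed value ℏ/2:
ℏ/2 = 5.273e-35 J·s

Since ΔxΔp = 2.138e-34 J·s ≥ 5.273e-35 J·s = ℏ/2,
the measurement satisfies the uncertainty principle.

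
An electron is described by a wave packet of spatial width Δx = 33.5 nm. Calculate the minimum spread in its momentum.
1.574 × 10^-27 kg·m/s

For a wave packet, the spatial width Δx and momentum spread Δp are related by the uncertainty principle:
ΔxΔp ≥ ℏ/2

The minimum momentum spread is:
Δp_min = ℏ/(2Δx)
Δp_min = (1.055e-34 J·s) / (2 × 3.350e-08 m)
Δp_min = 1.574e-27 kg·m/s

A wave packet cannot have both a well-defined position and well-defined momentum.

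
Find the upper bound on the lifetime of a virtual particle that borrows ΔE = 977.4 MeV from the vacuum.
3.367 × 10^-25 s

Using the energy-time uncertainty principle:
ΔEΔt ≥ ℏ/2

For a virtual particle borrowing energy ΔE, the maximum lifetime is:
Δt_max = ℏ/(2ΔE)

Converting energy:
ΔE = 977.4 MeV = 1.566e-10 J

Δt_max = (1.055e-34 J·s) / (2 × 1.566e-10 J)
Δt_max = 3.367e-25 s = 3.367 × 10^-25 s

Virtual particles with higher borrowed energy exist for shorter times.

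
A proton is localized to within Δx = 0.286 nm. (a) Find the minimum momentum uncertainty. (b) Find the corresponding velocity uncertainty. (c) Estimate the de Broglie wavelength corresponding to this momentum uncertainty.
(a) Δp_min = 1.844 × 10^-25 kg·m/s
(b) Δv_min = 110.226 m/s
(c) λ_dB = 3.594 nm

Step-by-step:

(a) From the uncertainty principle:
Δp_min = ℏ/(2Δx) = (1.055e-34 J·s)/(2 × 2.860e-10 m) = 1.844e-25 kg·m/s

(b) The velocity uncertainty:
Δv = Δp/m = (1.844e-25 kg·m/s)/(1.673e-27 kg) = 1.102e+02 m/s = 110.226 m/s

(c) The de Broglie wavelength for this momentum:
λ = h/p = (6.626e-34 J·s)/(1.844e-25 kg·m/s) = 3.594e-09 m = 3.594 nm

Note: The de Broglie wavelength is comparable to the localization size, as expected from wave-particle duality.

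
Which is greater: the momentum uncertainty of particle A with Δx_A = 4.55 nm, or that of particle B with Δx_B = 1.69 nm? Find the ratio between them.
Particle B has the larger minimum momentum uncertainty, by a factor of 2.69.

For each particle, the minimum momentum uncertainty is Δp_min = ℏ/(2Δx):

Particle A: Δp_A = ℏ/(2×4.550e-09 m) = 1.159e-26 kg·m/s
Particle B: Δp_B = ℏ/(2×1.690e-09 m) = 3.120e-26 kg·m/s

Ratio: Δp_B/Δp_A = 2.69

Since Δp_min ∝ 1/Δx, the particle with smaller position uncertainty (B) has larger momentum uncertainty.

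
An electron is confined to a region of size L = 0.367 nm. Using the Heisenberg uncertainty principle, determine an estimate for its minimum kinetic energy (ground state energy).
70.718 meV

Using the uncertainty principle to estimate ground state energy:

1. The position uncertainty is approximately the confinement size:
   Δx ≈ L = 3.670e-10 m

2. From ΔxΔp ≥ ℏ/2, the minimum momentum uncertainty is:
   Δp ≈ ℏ/(2L) = 1.437e-25 kg·m/s

3. The kinetic energy is approximately:
   KE ≈ (Δp)²/(2m) = (1.437e-25)²/(2 × 9.109e-31 kg)
   KE ≈ 1.133e-20 J = 70.718 meV

This is an order-of-magnitude estimate of the ground state energy.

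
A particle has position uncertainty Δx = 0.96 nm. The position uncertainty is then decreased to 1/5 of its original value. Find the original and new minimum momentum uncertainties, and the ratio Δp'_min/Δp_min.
Original Δp_min = 5.493 × 10^-26 kg·m/s; new Δp'_min = 2.746 × 10^-25 kg·m/s; ratio Δp'_min/Δp_min = 5.

From the uncertainty principle ΔxΔp ≥ ℏ/2, the minimum momentum uncertainty is Δp_min = ℏ/(2Δx).

Original (Δx = 0.96 nm = 9.600e-10 m):
Δp_min = (1.055e-34 J·s)/(2 × 9.600e-10 m) = 5.493e-26 kg·m/s

When Δx → (1/5)Δx:
Δp'_min = ℏ/(2 × (1/5)Δx) = 5 × ℏ/(2Δx) = 5 × Δp_min
Δp'_min = 5 × 5.493e-26 kg·m/s = 2.746e-25 kg·m/s

Since Δp_min ∝ 1/Δx, when Δx is decreased to 1/5 of its original value, Δp_min increases to 5 times its original value.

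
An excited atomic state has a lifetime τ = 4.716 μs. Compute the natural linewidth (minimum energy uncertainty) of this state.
69.785 peV

Using the energy-time uncertainty principle:
ΔEΔt ≥ ℏ/2

The lifetime τ represents the time uncertainty Δt.
The natural linewidth (minimum energy uncertainty) is:

ΔE = ℏ/(2τ)
ΔE = (1.055e-34 J·s) / (2 × 4.716e-06 s)
ΔE = 1.118e-29 J = 69.785 peV

This natural linewidth limits the precision of spectroscopic measurements.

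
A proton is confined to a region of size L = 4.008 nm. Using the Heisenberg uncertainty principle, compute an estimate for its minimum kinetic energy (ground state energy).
322.923 neV

Using the uncertainty principle to estimate ground state energy:

1. The position uncertainty is approximately the confinement size:
   Δx ≈ L = 4.008e-09 m

2. From ΔxΔp ≥ ℏ/2, the minimum momentum uncertainty is:
   Δp ≈ ℏ/(2L) = 1.316e-26 kg·m/s

3. The kinetic energy is approximately:
   KE ≈ (Δp)²/(2m) = (1.316e-26)²/(2 × 1.673e-27 kg)
   KE ≈ 5.174e-26 J = 322.923 neV

This is an order-of-magnitude estimate of the ground state energy.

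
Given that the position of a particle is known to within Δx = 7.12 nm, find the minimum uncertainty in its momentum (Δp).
7.406 × 10^-27 kg·m/s

Using the Heisenberg uncertainty principle:
ΔxΔp ≥ ℏ/2

The minimum uncertainty in momentum is:
Δp_min = ℏ/(2Δx)
Δp_min = (1.055e-34 J·s) / (2 × 7.120e-09 m)
Δp_min = 7.406e-27 kg·m/s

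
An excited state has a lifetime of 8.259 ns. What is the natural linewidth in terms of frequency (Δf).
9.635 MHz

Using the energy-time uncertainty principle and E = hf:
ΔEΔt ≥ ℏ/2
hΔf·Δt ≥ ℏ/2

The minimum frequency uncertainty is:
Δf = ℏ/(2hτ) = 1/(4πτ)
Δf = 1/(4π × 8.259e-09 s)
Δf = 9.635e+06 Hz = 9.635 MHz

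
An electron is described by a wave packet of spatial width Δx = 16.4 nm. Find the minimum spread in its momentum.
3.215 × 10^-27 kg·m/s

For a wave packet, the spatial width Δx and momentum spread Δp are related by the uncertainty principle:
ΔxΔp ≥ ℏ/2

The minimum momentum spread is:
Δp_min = ℏ/(2Δx)
Δp_min = (1.055e-34 J·s) / (2 × 1.640e-08 m)
Δp_min = 3.215e-27 kg·m/s

A wave packet cannot have both a well-defined position and well-defined momentum.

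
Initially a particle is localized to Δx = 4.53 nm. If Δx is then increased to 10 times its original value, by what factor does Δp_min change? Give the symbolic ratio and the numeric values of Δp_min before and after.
Original Δp_min = 1.164 × 10^-26 kg·m/s; new Δp'_min = 1.164 × 10^-27 kg·m/s; ratio Δp'_min/Δp_min = 1/10.

From the uncertainty principle ΔxΔp ≥ ℏ/2, the minimum momentum uncertainty is Δp_min = ℏ/(2Δx).

Original (Δx = 4.53 nm = 4.530e-09 m):
Δp_min = (1.055e-34 J·s)/(2 × 4.530e-09 m) = 1.164e-26 kg·m/s

When Δx → 10Δx:
Δp'_min = ℏ/(2 × 10Δx) = (1/10) × ℏ/(2Δx) = (1/10) × Δp_min
Δp'_min = 1/10 × 1.164e-26 kg·m/s = 1.164e-27 kg·m/s

Since Δp_min ∝ 1/Δx, when Δx is increased to 10 times its original value, Δp_min decreases to 1/10 of its original value.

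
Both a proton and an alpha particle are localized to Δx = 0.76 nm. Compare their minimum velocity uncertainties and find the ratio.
The proton has the larger minimum velocity uncertainty, by a ratio of 4.0.

For both particles, Δp_min = ℏ/(2Δx) = 6.938e-26 kg·m/s (same for both).

The velocity uncertainty is Δv = Δp/m:
- proton: Δv = 6.938e-26 / 1.673e-27 = 4.148e+01 m/s = 41.480 m/s
- alpha particle: Δv = 6.938e-26 / 6.645e-27 = 1.044e+01 m/s = 10.441 m/s

Ratio: 4.148e+01 / 1.044e+01 = 4.0

The lighter particle has larger velocity uncertainty because Δv ∝ 1/m.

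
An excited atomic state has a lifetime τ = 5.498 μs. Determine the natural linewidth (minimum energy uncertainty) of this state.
59.859 peV

Using the energy-time uncertainty principle:
ΔEΔt ≥ ℏ/2

The lifetime τ represents the time uncertainty Δt.
The natural linewidth (minimum energy uncertainty) is:

ΔE = ℏ/(2τ)
ΔE = (1.055e-34 J·s) / (2 × 5.498e-06 s)
ΔE = 9.591e-30 J = 59.859 peV

This natural linewidth limits the precision of spectroscopic measurements.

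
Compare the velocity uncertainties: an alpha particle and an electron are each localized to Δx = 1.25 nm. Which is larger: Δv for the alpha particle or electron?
The electron has the larger minimum velocity uncertainty, by a ratio of 7294.3.

For both particles, Δp_min = ℏ/(2Δx) = 4.218e-26 kg·m/s (same for both).

The velocity uncertainty is Δv = Δp/m:
- alpha particle: Δv = 4.218e-26 / 6.645e-27 = 6.348e+00 m/s = 6.348 m/s
- electron: Δv = 4.218e-26 / 9.109e-31 = 4.631e+04 m/s = 46.307 km/s

Ratio: 4.631e+04 / 6.348e+00 = 7294.3

The lighter particle has larger velocity uncertainty because Δv ∝ 1/m.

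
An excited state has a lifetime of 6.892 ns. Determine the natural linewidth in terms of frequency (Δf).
11.546 MHz

Using the energy-time uncertainty principle and E = hf:
ΔEΔt ≥ ℏ/2
hΔf·Δt ≥ ℏ/2

The minimum frequency uncertainty is:
Δf = ℏ/(2hτ) = 1/(4πτ)
Δf = 1/(4π × 6.892e-09 s)
Δf = 1.155e+07 Hz = 11.546 MHz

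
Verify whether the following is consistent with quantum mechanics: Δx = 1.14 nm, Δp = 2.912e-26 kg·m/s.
No, it violates the uncertainty principle (impossible measurement).

Calculate the product ΔxΔp:
ΔxΔp = (1.140e-09 m) × (2.912e-26 kg·m/s)
ΔxΔp = 3.320e-35 J·s

Compare to the minimum allowed value ℏ/2:
ℏ/2 = 5.273e-35 J·s

Since ΔxΔp = 3.320e-35 J·s < 5.273e-35 J·s = ℏ/2,
the measurement violates the uncertainty principle.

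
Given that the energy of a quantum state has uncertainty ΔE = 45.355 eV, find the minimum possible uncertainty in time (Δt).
7.256 as

Using the energy-time uncertainty principle:
ΔEΔt ≥ ℏ/2

The minimum uncertainty in time is:
Δt_min = ℏ/(2ΔE)
Δt_min = (1.055e-34 J·s) / (2 × 7.267e-18 J)
Δt_min = 7.256e-18 s = 7.256 as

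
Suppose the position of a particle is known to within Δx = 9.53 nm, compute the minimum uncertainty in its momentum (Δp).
5.533 × 10^-27 kg·m/s

Using the Heisenberg uncertainty principle:
ΔxΔp ≥ ℏ/2

The minimum uncertainty in momentum is:
Δp_min = ℏ/(2Δx)
Δp_min = (1.055e-34 J·s) / (2 × 9.530e-09 m)
Δp_min = 5.533e-27 kg·m/s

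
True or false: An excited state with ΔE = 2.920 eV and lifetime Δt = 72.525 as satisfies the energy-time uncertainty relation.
No, it violates the uncertainty relation.

Calculate the product ΔEΔt:
ΔE = 2.920 eV = 4.678e-19 J
ΔEΔt = (4.678e-19 J) × (7.253e-17 s)
ΔEΔt = 3.393e-35 J·s

Compare to the minimum allowed value ℏ/2:
ℏ/2 = 5.273e-35 J·s

Since ΔEΔt = 3.393e-35 J·s < 5.273e-35 J·s = ℏ/2,
this violates the uncertainty relation.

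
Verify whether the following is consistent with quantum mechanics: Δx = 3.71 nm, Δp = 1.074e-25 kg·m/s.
Yes, it satisfies the uncertainty principle.

Calculate the product ΔxΔp:
ΔxΔp = (3.710e-09 m) × (1.074e-25 kg·m/s)
ΔxΔp = 3.985e-34 J·s

Compare to the minimum allowed value ℏ/2:
ℏ/2 = 5.273e-35 J·s

Since ΔxΔp = 3.985e-34 J·s ≥ 5.273e-35 J·s = ℏ/2,
the measurement satisfies the uncertainty principle.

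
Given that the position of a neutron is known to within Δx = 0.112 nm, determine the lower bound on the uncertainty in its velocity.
281.081 m/s

Using the Heisenberg uncertainty principle and Δp = mΔv:
ΔxΔp ≥ ℏ/2
Δx(mΔv) ≥ ℏ/2

The minimum uncertainty in velocity is:
Δv_min = ℏ/(2mΔx)
Δv_min = (1.055e-34 J·s) / (2 × 1.675e-27 kg × 1.120e-10 m)
Δv_min = 2.811e+02 m/s = 281.081 m/s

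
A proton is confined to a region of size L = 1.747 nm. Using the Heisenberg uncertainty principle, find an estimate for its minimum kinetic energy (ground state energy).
1.700 μeV

Using the uncertainty principle to estimate ground state energy:

1. The position uncertainty is approximately the confinement size:
   Δx ≈ L = 1.747e-09 m

2. From ΔxΔp ≥ ℏ/2, the minimum momentum uncertainty is:
   Δp ≈ ℏ/(2L) = 3.018e-26 kg·m/s

3. The kinetic energy is approximately:
   KE ≈ (Δp)²/(2m) = (3.018e-26)²/(2 × 1.673e-27 kg)
   KE ≈ 2.723e-25 J = 1.700 μeV

This is an order-of-magnitude estimate of the ground state energy.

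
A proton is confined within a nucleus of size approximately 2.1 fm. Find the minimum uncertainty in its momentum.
2.511 × 10^-20 kg·m/s

Using the Heisenberg uncertainty principle:
ΔxΔp ≥ ℏ/2

With Δx ≈ L = 2.100e-15 m (the confinement size):
Δp_min = ℏ/(2Δx)
Δp_min = (1.055e-34 J·s) / (2 × 2.100e-15 m)
Δp_min = 2.511e-20 kg·m/s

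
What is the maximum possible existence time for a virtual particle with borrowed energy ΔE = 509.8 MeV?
6.456 × 10^-25 s

Using the energy-time uncertainty principle:
ΔEΔt ≥ ℏ/2

For a virtual particle borrowing energy ΔE, the maximum lifetime is:
Δt_max = ℏ/(2ΔE)

Converting energy:
ΔE = 509.8 MeV = 8.168e-11 J

Δt_max = (1.055e-34 J·s) / (2 × 8.168e-11 J)
Δt_max = 6.456e-25 s = 6.456 × 10^-25 s

Virtual particles with higher borrowed energy exist for shorter times.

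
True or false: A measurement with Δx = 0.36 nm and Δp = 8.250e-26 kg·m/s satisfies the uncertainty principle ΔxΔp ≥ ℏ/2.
No, it violates the uncertainty principle (impossible measurement).

Calculate the product ΔxΔp:
ΔxΔp = (3.600e-10 m) × (8.250e-26 kg·m/s)
ΔxΔp = 2.970e-35 J·s

Compare to the minimum allowed value ℏ/2:
ℏ/2 = 5.273e-35 J·s

Since ΔxΔp = 2.970e-35 J·s < 5.273e-35 J·s = ℏ/2,
the measurement violates the uncertainty principle.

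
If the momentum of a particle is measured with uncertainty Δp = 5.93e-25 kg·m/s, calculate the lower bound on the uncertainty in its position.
88.918 pm

Using the Heisenberg uncertainty principle:
ΔxΔp ≥ ℏ/2

The minimum uncertainty in position is:
Δx_min = ℏ/(2Δp)
Δx_min = (1.055e-34 J·s) / (2 × 5.930e-25 kg·m/s)
Δx_min = 8.892e-11 m = 88.918 pm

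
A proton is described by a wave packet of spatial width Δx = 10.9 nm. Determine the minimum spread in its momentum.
4.837 × 10^-27 kg·m/s

For a wave packet, the spatial width Δx and momentum spread Δp are related by the uncertainty principle:
ΔxΔp ≥ ℏ/2

The minimum momentum spread is:
Δp_min = ℏ/(2Δx)
Δp_min = (1.055e-34 J·s) / (2 × 1.090e-08 m)
Δp_min = 4.837e-27 kg·m/s

A wave packet cannot have both a well-defined position and well-defined momentum.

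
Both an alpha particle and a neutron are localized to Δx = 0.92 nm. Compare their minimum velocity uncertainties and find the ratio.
The neutron has the larger minimum velocity uncertainty, by a ratio of 4.0.

For both particles, Δp_min = ℏ/(2Δx) = 5.731e-26 kg·m/s (same for both).

The velocity uncertainty is Δv = Δp/m:
- alpha particle: Δv = 5.731e-26 / 6.645e-27 = 8.626e+00 m/s = 8.626 m/s
- neutron: Δv = 5.731e-26 / 1.675e-27 = 3.422e+01 m/s = 34.219 m/s

Ratio: 3.422e+01 / 8.626e+00 = 4.0

The lighter particle has larger velocity uncertainty because Δv ∝ 1/m.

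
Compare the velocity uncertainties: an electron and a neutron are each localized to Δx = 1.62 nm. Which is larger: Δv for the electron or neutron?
The electron has the larger minimum velocity uncertainty, by a ratio of 1838.7.

For both particles, Δp_min = ℏ/(2Δx) = 3.255e-26 kg·m/s (same for both).

The velocity uncertainty is Δv = Δp/m:
- electron: Δv = 3.255e-26 / 9.109e-31 = 3.573e+04 m/s = 35.731 km/s
- neutron: Δv = 3.255e-26 / 1.675e-27 = 1.943e+01 m/s = 19.433 m/s

Ratio: 3.573e+04 / 1.943e+01 = 1838.7

The lighter particle has larger velocity uncertainty because Δv ∝ 1/m.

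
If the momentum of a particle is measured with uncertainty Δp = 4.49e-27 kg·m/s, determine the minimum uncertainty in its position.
11.744 nm

Using the Heisenberg uncertainty principle:
ΔxΔp ≥ ℏ/2

The minimum uncertainty in position is:
Δx_min = ℏ/(2Δp)
Δx_min = (1.055e-34 J·s) / (2 × 4.490e-27 kg·m/s)
Δx_min = 1.174e-08 m = 11.744 nm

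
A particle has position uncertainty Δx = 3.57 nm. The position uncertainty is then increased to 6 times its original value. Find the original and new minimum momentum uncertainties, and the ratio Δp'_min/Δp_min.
Original Δp_min = 1.477 × 10^-26 kg·m/s; new Δp'_min = 2.462 × 10^-27 kg·m/s; ratio Δp'_min/Δp_min = 1/6.

From the uncertainty principle ΔxΔp ≥ ℏ/2, the minimum momentum uncertainty is Δp_min = ℏ/(2Δx).

Original (Δx = 3.57 nm = 3.570e-09 m):
Δp_min = (1.055e-34 J·s)/(2 × 3.570e-09 m) = 1.477e-26 kg·m/s

When Δx → 6Δx:
Δp'_min = ℏ/(2 × 6Δx) = (1/6) × ℏ/(2Δx) = (1/6) × Δp_min
Δp'_min = 1/6 × 1.477e-26 kg·m/s = 2.462e-27 kg·m/s

Since Δp_min ∝ 1/Δx, when Δx is increased to 6 times its original value, Δp_min decreases to 1/6 of its original value.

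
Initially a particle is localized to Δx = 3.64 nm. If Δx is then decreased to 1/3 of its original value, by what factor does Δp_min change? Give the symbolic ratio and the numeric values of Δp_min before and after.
Original Δp_min = 1.449 × 10^-26 kg·m/s; new Δp'_min = 4.346 × 10^-26 kg·m/s; ratio Δp'_min/Δp_min = 3.

From the uncertainty principle ΔxΔp ≥ ℏ/2, the minimum momentum uncertainty is Δp_min = ℏ/(2Δx).

Original (Δx = 3.64 nm = 3.640e-09 m):
Δp_min = (1.055e-34 J·s)/(2 × 3.640e-09 m) = 1.449e-26 kg·m/s

When Δx → (1/3)Δx:
Δp'_min = ℏ/(2 × (1/3)Δx) = 3 × ℏ/(2Δx) = 3 × Δp_min
Δp'_min = 3 × 1.449e-26 kg·m/s = 4.346e-26 kg·m/s

Since Δp_min ∝ 1/Δx, when Δx is decreased to 1/3 of its original value, Δp_min increases to 3 times its original value.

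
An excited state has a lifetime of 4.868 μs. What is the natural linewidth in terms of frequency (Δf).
16.347 kHz

Using the energy-time uncertainty principle and E = hf:
ΔEΔt ≥ ℏ/2
hΔf·Δt ≥ ℏ/2

The minimum frequency uncertainty is:
Δf = ℏ/(2hτ) = 1/(4πτ)
Δf = 1/(4π × 4.868e-06 s)
Δf = 1.635e+04 Hz = 16.347 kHz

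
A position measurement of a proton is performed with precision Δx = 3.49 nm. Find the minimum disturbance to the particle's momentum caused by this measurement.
1.511 × 10^-26 kg·m/s

The uncertainty principle implies that measuring position disturbs momentum:
ΔxΔp ≥ ℏ/2

When we measure position with precision Δx, we necessarily introduce a momentum uncertainty:
Δp ≥ ℏ/(2Δx)
Δp_min = (1.055e-34 J·s) / (2 × 3.490e-09 m)
Δp_min = 1.511e-26 kg·m/s

The more precisely we measure position, the greater the momentum disturbance.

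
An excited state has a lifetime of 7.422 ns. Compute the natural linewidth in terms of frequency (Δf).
10.722 MHz

Using the energy-time uncertainty principle and E = hf:
ΔEΔt ≥ ℏ/2
hΔf·Δt ≥ ℏ/2

The minimum frequency uncertainty is:
Δf = ℏ/(2hτ) = 1/(4πτ)
Δf = 1/(4π × 7.422e-09 s)
Δf = 1.072e+07 Hz = 10.722 MHz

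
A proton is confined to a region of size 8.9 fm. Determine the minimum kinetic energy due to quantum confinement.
65.490 keV

Using the uncertainty principle:

1. Position uncertainty: Δx ≈ 8.900e-15 m
2. Minimum momentum uncertainty: Δp = ℏ/(2Δx) = 5.925e-21 kg·m/s
3. Minimum kinetic energy:
   KE = (Δp)²/(2m) = (5.925e-21)²/(2 × 1.673e-27 kg)
   KE = 1.049e-14 J = 65.490 keV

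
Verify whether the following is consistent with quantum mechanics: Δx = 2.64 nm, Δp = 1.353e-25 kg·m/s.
Yes, it satisfies the uncertainty principle.

Calculate the product ΔxΔp:
ΔxΔp = (2.640e-09 m) × (1.353e-25 kg·m/s)
ΔxΔp = 3.572e-34 J·s

Compare to the minimum allowed value ℏ/2:
ℏ/2 = 5.273e-35 J·s

Since ΔxΔp = 3.572e-34 J·s ≥ 5.273e-35 J·s = ℏ/2,
the measurement satisfies the uncertainty principle.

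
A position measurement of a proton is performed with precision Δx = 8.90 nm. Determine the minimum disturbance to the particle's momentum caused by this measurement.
5.925 × 10^-27 kg·m/s

The uncertainty principle implies that measuring position disturbs momentum:
ΔxΔp ≥ ℏ/2

When we measure position with precision Δx, we necessarily introduce a momentum uncertainty:
Δp ≥ ℏ/(2Δx)
Δp_min = (1.055e-34 J·s) / (2 × 8.900e-09 m)
Δp_min = 5.925e-27 kg·m/s

The more precisely we measure position, the greater the momentum disturbance.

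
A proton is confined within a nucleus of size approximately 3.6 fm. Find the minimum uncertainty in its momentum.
1.465 × 10^-20 kg·m/s

Using the Heisenberg uncertainty principle:
ΔxΔp ≥ ℏ/2

With Δx ≈ L = 3.600e-15 m (the confinement size):
Δp_min = ℏ/(2Δx)
Δp_min = (1.055e-34 J·s) / (2 × 3.600e-15 m)
Δp_min = 1.465e-20 kg·m/s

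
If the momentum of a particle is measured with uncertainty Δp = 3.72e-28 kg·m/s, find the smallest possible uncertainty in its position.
141.744 nm

Using the Heisenberg uncertainty principle:
ΔxΔp ≥ ℏ/2

The minimum uncertainty in position is:
Δx_min = ℏ/(2Δp)
Δx_min = (1.055e-34 J·s) / (2 × 3.720e-28 kg·m/s)
Δx_min = 1.417e-07 m = 141.744 nm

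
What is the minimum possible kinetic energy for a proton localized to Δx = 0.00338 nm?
454.068 meV

Localizing a particle requires giving it sufficient momentum uncertainty:

1. From uncertainty principle: Δp ≥ ℏ/(2Δx)
   Δp_min = (1.055e-34 J·s) / (2 × 3.380e-12 m)
   Δp_min = 1.560e-23 kg·m/s

2. This momentum uncertainty corresponds to kinetic energy:
   KE ≈ (Δp)²/(2m) = (1.560e-23)²/(2 × 1.673e-27 kg)
   KE = 7.275e-20 J = 454.068 meV

Tighter localization requires more energy.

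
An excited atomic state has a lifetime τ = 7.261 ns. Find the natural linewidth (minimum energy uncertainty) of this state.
45.325 neV

Using the energy-time uncertainty principle:
ΔEΔt ≥ ℏ/2

The lifetime τ represents the time uncertainty Δt.
The natural linewidth (minimum energy uncertainty) is:

ΔE = ℏ/(2τ)
ΔE = (1.055e-34 J·s) / (2 × 7.261e-09 s)
ΔE = 7.262e-27 J = 45.325 neV

This natural linewidth limits the precision of spectroscopic measurements.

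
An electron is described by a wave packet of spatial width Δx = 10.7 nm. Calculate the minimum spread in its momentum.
4.928 × 10^-27 kg·m/s

For a wave packet, the spatial width Δx and momentum spread Δp are related by the uncertainty principle:
ΔxΔp ≥ ℏ/2

The minimum momentum spread is:
Δp_min = ℏ/(2Δx)
Δp_min = (1.055e-34 J·s) / (2 × 1.070e-08 m)
Δp_min = 4.928e-27 kg·m/s

A wave packet cannot have both a well-defined position and well-defined momentum.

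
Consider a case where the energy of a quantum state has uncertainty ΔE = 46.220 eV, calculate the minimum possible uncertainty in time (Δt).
7.120 as

Using the energy-time uncertainty principle:
ΔEΔt ≥ ℏ/2

The minimum uncertainty in time is:
Δt_min = ℏ/(2ΔE)
Δt_min = (1.055e-34 J·s) / (2 × 7.405e-18 J)
Δt_min = 7.120e-18 s = 7.120 as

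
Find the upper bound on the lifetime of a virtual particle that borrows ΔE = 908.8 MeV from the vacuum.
3.621 × 10^-25 s

Using the energy-time uncertainty principle:
ΔEΔt ≥ ℏ/2

For a virtual particle borrowing energy ΔE, the maximum lifetime is:
Δt_max = ℏ/(2ΔE)

Converting energy:
ΔE = 908.8 MeV = 1.456e-10 J

Δt_max = (1.055e-34 J·s) / (2 × 1.456e-10 J)
Δt_max = 3.621e-25 s = 3.621 × 10^-25 s

Virtual particles with higher borrowed energy exist for shorter times.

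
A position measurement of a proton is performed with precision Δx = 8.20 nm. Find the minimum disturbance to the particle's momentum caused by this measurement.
6.430 × 10^-27 kg·m/s

The uncertainty principle implies that measuring position disturbs momentum:
ΔxΔp ≥ ℏ/2

When we measure position with precision Δx, we necessarily introduce a momentum uncertainty:
Δp ≥ ℏ/(2Δx)
Δp_min = (1.055e-34 J·s) / (2 × 8.200e-09 m)
Δp_min = 6.430e-27 kg·m/s

The more precisely we measure position, the greater the momentum disturbance.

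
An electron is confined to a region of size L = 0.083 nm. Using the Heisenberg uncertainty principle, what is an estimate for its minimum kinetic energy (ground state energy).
1.383 eV

Using the uncertainty principle to estimate ground state energy:

1. The position uncertainty is approximately the confinement size:
   Δx ≈ L = 8.300e-11 m

2. From ΔxΔp ≥ ℏ/2, the minimum momentum uncertainty is:
   Δp ≈ ℏ/(2L) = 6.353e-25 kg·m/s

3. The kinetic energy is approximately:
   KE ≈ (Δp)²/(2m) = (6.353e-25)²/(2 × 9.109e-31 kg)
   KE ≈ 2.215e-19 J = 1.383 eV

This is an order-of-magnitude estimate of the ground state energy.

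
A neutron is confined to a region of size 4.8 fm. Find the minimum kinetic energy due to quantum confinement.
224.840 keV

Using the uncertainty principle:

1. Position uncertainty: Δx ≈ 4.800e-15 m
2. Minimum momentum uncertainty: Δp = ℏ/(2Δx) = 1.099e-20 kg·m/s
3. Minimum kinetic energy:
   KE = (Δp)²/(2m) = (1.099e-20)²/(2 × 1.675e-27 kg)
   KE = 3.602e-14 J = 224.840 keV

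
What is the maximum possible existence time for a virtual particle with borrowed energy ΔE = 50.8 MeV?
6.478 ys

Using the energy-time uncertainty principle:
ΔEΔt ≥ ℏ/2

For a virtual particle borrowing energy ΔE, the maximum lifetime is:
Δt_max = ℏ/(2ΔE)

Converting energy:
ΔE = 50.8 MeV = 8.139e-12 J

Δt_max = (1.055e-34 J·s) / (2 × 8.139e-12 J)
Δt_max = 6.478e-24 s = 6.478 ys

Virtual particles with higher borrowed energy exist for shorter times.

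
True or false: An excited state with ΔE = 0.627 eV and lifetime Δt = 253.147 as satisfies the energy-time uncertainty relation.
No, it violates the uncertainty relation.

Calculate the product ΔEΔt:
ΔE = 0.627 eV = 1.005e-19 J
ΔEΔt = (1.005e-19 J) × (2.531e-16 s)
ΔEΔt = 2.543e-35 J·s

Compare to the minimum allowed value ℏ/2:
ℏ/2 = 5.273e-35 J·s

Since ΔEΔt = 2.543e-35 J·s < 5.273e-35 J·s = ℏ/2,
this violates the uncertainty relation.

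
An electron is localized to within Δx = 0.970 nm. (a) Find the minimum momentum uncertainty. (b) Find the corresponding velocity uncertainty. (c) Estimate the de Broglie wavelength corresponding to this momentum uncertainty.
(a) Δp_min = 5.436 × 10^-26 kg·m/s
(b) Δv_min = 59.674 km/s
(c) λ_dB = 12.189 nm

Step-by-step:

(a) From the uncertainty principle:
Δp_min = ℏ/(2Δx) = (1.055e-34 J·s)/(2 × 9.700e-10 m) = 5.436e-26 kg·m/s

(b) The velocity uncertainty:
Δv = Δp/m = (5.436e-26 kg·m/s)/(9.109e-31 kg) = 5.967e+04 m/s = 59.674 km/s

(c) The de Broglie wavelength for this momentum:
λ = h/p = (6.626e-34 J·s)/(5.436e-26 kg·m/s) = 1.219e-08 m = 12.189 nm

Note: The de Broglie wavelength is comparable to the localization size, as expected from wave-particle duality.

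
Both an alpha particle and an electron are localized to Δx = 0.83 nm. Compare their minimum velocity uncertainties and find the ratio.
The electron has the larger minimum velocity uncertainty, by a ratio of 7294.3.

For both particles, Δp_min = ℏ/(2Δx) = 6.353e-26 kg·m/s (same for both).

The velocity uncertainty is Δv = Δp/m:
- alpha particle: Δv = 6.353e-26 / 6.645e-27 = 9.561e+00 m/s = 9.561 m/s
- electron: Δv = 6.353e-26 / 9.109e-31 = 6.974e+04 m/s = 69.740 km/s

Ratio: 6.974e+04 / 9.561e+00 = 7294.3

The lighter particle has larger velocity uncertainty because Δv ∝ 1/m.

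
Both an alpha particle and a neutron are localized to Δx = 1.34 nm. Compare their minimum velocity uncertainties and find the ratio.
The neutron has the larger minimum velocity uncertainty, by a ratio of 4.0.

For both particles, Δp_min = ℏ/(2Δx) = 3.935e-26 kg·m/s (same for both).

The velocity uncertainty is Δv = Δp/m:
- alpha particle: Δv = 3.935e-26 / 6.645e-27 = 5.922e+00 m/s = 5.922 m/s
- neutron: Δv = 3.935e-26 / 1.675e-27 = 2.349e+01 m/s = 23.493 m/s

Ratio: 2.349e+01 / 5.922e+00 = 4.0

The lighter particle has larger velocity uncertainty because Δv ∝ 1/m.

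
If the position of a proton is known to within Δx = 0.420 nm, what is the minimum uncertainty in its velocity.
75.058 m/s

Using the Heisenberg uncertainty principle and Δp = mΔv:
ΔxΔp ≥ ℏ/2
Δx(mΔv) ≥ ℏ/2

The minimum uncertainty in velocity is:
Δv_min = ℏ/(2mΔx)
Δv_min = (1.055e-34 J·s) / (2 × 1.673e-27 kg × 4.200e-10 m)
Δv_min = 7.506e+01 m/s = 75.058 m/s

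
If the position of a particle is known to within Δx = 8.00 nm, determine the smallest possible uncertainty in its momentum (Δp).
6.591 × 10^-27 kg·m/s

Using the Heisenberg uncertainty principle:
ΔxΔp ≥ ℏ/2

The minimum uncertainty in momentum is:
Δp_min = ℏ/(2Δx)
Δp_min = (1.055e-34 J·s) / (2 × 8.000e-09 m)
Δp_min = 6.591e-27 kg·m/s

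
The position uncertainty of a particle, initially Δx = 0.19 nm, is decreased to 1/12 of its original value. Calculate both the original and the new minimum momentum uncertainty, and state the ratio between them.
Original Δp_min = 2.775 × 10^-25 kg·m/s; new Δp'_min = 3.330 × 10^-24 kg·m/s; ratio Δp'_min/Δp_min = 12.

From the uncertainty principle ΔxΔp ≥ ℏ/2, the minimum momentum uncertainty is Δp_min = ℏ/(2Δx).

Original (Δx = 0.19 nm = 1.900e-10 m):
Δp_min = (1.055e-34 J·s)/(2 × 1.900e-10 m) = 2.775e-25 kg·m/s

When Δx → (1/12)Δx:
Δp'_min = ℏ/(2 × (1/12)Δx) = 12 × ℏ/(2Δx) = 12 × Δp_min
Δp'_min = 12 × 2.775e-25 kg·m/s = 3.330e-24 kg·m/s

Since Δp_min ∝ 1/Δx, when Δx is decreased to 1/12 of its original value, Δp_min increases to 12 times its original value.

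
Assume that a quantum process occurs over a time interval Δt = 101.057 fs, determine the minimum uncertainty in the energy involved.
3.257 meV

Using the energy-time uncertainty principle:
ΔEΔt ≥ ℏ/2

The minimum uncertainty in energy is:
ΔE_min = ℏ/(2Δt)
ΔE_min = (1.055e-34 J·s) / (2 × 1.011e-13 s)
ΔE_min = 5.218e-22 J = 3.257 meV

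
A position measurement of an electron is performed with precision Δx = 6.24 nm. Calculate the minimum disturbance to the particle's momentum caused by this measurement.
8.450 × 10^-27 kg·m/s

The uncertainty principle implies that measuring position disturbs momentum:
ΔxΔp ≥ ℏ/2

When we measure position with precision Δx, we necessarily introduce a momentum uncertainty:
Δp ≥ ℏ/(2Δx)
Δp_min = (1.055e-34 J·s) / (2 × 6.240e-09 m)
Δp_min = 8.450e-27 kg·m/s

The more precisely we measure position, the greater the momentum disturbance.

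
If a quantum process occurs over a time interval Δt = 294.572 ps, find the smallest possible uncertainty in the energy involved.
1.117 μeV

Using the energy-time uncertainty principle:
ΔEΔt ≥ ℏ/2

The minimum uncertainty in energy is:
ΔE_min = ℏ/(2Δt)
ΔE_min = (1.055e-34 J·s) / (2 × 2.946e-10 s)
ΔE_min = 1.790e-25 J = 1.117 μeV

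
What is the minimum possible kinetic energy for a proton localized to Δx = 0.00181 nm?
1.583 eV

Localizing a particle requires giving it sufficient momentum uncertainty:

1. From uncertainty principle: Δp ≥ ℏ/(2Δx)
   Δp_min = (1.055e-34 J·s) / (2 × 1.810e-12 m)
   Δp_min = 2.913e-23 kg·m/s

2. This momentum uncertainty corresponds to kinetic energy:
   KE ≈ (Δp)²/(2m) = (2.913e-23)²/(2 × 1.673e-27 kg)
   KE = 2.537e-19 J = 1.583 eV

Tighter localization requires more energy.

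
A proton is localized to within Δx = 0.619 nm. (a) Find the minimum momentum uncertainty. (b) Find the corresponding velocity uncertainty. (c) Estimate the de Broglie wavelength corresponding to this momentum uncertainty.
(a) Δp_min = 8.518 × 10^-26 kg·m/s
(b) Δv_min = 50.928 m/s
(c) λ_dB = 7.779 nm

Step-by-step:

(a) From the uncertainty principle:
Δp_min = ℏ/(2Δx) = (1.055e-34 J·s)/(2 × 6.190e-10 m) = 8.518e-26 kg·m/s

(b) The velocity uncertainty:
Δv = Δp/m = (8.518e-26 kg·m/s)/(1.673e-27 kg) = 5.093e+01 m/s = 50.928 m/s

(c) The de Broglie wavelength for this momentum:
λ = h/p = (6.626e-34 J·s)/(8.518e-26 kg·m/s) = 7.779e-09 m = 7.779 nm

Note: The de Broglie wavelength is comparable to the localization size, as expected from wave-particle duality.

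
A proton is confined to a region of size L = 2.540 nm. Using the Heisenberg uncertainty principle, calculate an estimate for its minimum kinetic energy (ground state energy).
804.057 neV

Using the uncertainty principle to estimate ground state energy:

1. The position uncertainty is approximately the confinement size:
   Δx ≈ L = 2.540e-09 m

2. From ΔxΔp ≥ ℏ/2, the minimum momentum uncertainty is:
   Δp ≈ ℏ/(2L) = 2.076e-26 kg·m/s

3. The kinetic energy is approximately:
   KE ≈ (Δp)²/(2m) = (2.076e-26)²/(2 × 1.673e-27 kg)
   KE ≈ 1.288e-25 J = 804.057 neV

This is an order-of-magnitude estimate of the ground state energy.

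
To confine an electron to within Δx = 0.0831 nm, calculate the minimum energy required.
1.379 eV

Localizing a particle requires giving it sufficient momentum uncertainty:

1. From uncertainty principle: Δp ≥ ℏ/(2Δx)
   Δp_min = (1.055e-34 J·s) / (2 × 8.310e-11 m)
   Δp_min = 6.345e-25 kg·m/s

2. This momentum uncertainty corresponds to kinetic energy:
   KE ≈ (Δp)²/(2m) = (6.345e-25)²/(2 × 9.109e-31 kg)
   KE = 2.210e-19 J = 1.379 eV

Tighter localization requires more energy.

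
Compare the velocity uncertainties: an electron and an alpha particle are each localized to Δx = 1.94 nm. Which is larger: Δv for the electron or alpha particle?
The electron has the larger minimum velocity uncertainty, by a ratio of 7294.3.

For both particles, Δp_min = ℏ/(2Δx) = 2.718e-26 kg·m/s (same for both).

The velocity uncertainty is Δv = Δp/m:
- electron: Δv = 2.718e-26 / 9.109e-31 = 2.984e+04 m/s = 29.837 km/s
- alpha particle: Δv = 2.718e-26 / 6.645e-27 = 4.090e+00 m/s = 4.090 m/s

Ratio: 2.984e+04 / 4.090e+00 = 7294.3

The lighter particle has larger velocity uncertainty because Δv ∝ 1/m.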